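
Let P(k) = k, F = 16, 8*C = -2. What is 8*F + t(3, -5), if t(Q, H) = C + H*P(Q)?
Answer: 451/4 ≈ 112.75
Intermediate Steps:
C = -¼ (C = (⅛)*(-2) = -¼ ≈ -0.25000)
t(Q, H) = -¼ + H*Q
8*F + t(3, -5) = 8*16 + (-¼ - 5*3) = 128 + (-¼ - 15) = 128 - 61/4 = 451/4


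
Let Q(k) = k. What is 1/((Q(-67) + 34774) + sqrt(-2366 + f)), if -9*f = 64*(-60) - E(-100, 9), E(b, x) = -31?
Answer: 312363/10841200126 - 3*I*sqrt(17485)/10841200126 ≈ 2.8813e-5 - 3.6591e-8*I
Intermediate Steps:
f = 3809/9 (f = -(64*(-60) - 1*(-31))/9 = -(-3840 + 31)/9 = -1/9*(-3809) = 3809/9 ≈ 423.22)
1/((Q(-67) + 34774) + sqrt(-2366 + f)) = 1/((-67 + 34774) + sqrt(-2366 + 3809/9)) = 1/(34707 + sqrt(-17485/9)) = 1/(34707 + I*sqrt(17485)/3)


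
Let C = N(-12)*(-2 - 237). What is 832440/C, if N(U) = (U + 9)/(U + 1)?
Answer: -3052280/239 ≈ -12771.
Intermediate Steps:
N(U) = (9 + U)/(1 + U)
C = -717/11 (C = ((9 - 12)/(1 - 12))*(-2 - 237) = (-3/(-11))*(-239) = -1/11*(-3)*(-239) = (3/11)*(-239) = -717/11 ≈ -65.182)
832440/C = 832440/(-717/11) = 832440*(-11/717) = -3052280/239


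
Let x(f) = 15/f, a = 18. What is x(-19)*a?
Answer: -270/19 ≈ -14.211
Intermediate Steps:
x(-19)*a = (15/(-19))*18 = (15*(-1/19))*18 = -15/19*18 = -270/19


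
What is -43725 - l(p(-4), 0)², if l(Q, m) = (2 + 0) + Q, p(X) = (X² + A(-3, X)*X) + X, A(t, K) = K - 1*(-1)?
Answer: -44401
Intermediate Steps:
A(t, K) = 1 + K (A(t, K) = K + 1 = 1 + K)
p(X) = X + X² + X*(1 + X) (p(X) = (X² + (1 + X)*X) + X = (X² + X*(1 + X)) + X = X + X² + X*(1 + X))
l(Q, m) = 2 + Q
-43725 - l(p(-4), 0)² = -43725 - (2 + 2*(-4)*(1 - 4))² = -43725 - (2 + 2*(-4)*(-3))² = -43725 - (2 + 24)² = -43725 - 1*26² = -43725 - 1*676 = -43725 - 676 = -44401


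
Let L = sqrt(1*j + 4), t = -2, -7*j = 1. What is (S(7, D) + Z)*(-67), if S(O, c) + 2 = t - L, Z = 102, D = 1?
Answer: -6566 + 201*sqrt(21)/7 ≈ -6434.4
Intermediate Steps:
j = -1/7 (j = -1/7*1 = -1/7 ≈ -0.14286)
L = 3*sqrt(21)/7 (L = sqrt(1*(-1/7) + 4) = sqrt(-1/7 + 4) = sqrt(27/7) = 3*sqrt(21)/7 ≈ 1.9640)
S(O, c) = -4 - 3*sqrt(21)/7 (S(O, c) = -2 + (-2 - 3*sqrt(21)/7) = -4 - 3*sqrt(21)/7)
(S(7, D) + Z)*(-67) = ((-4 - 3*sqrt(21)/7) + 102)*(-67) = (98 - 3*sqrt(21)/7)*(-67) = -6566 + 201*sqrt(21)/7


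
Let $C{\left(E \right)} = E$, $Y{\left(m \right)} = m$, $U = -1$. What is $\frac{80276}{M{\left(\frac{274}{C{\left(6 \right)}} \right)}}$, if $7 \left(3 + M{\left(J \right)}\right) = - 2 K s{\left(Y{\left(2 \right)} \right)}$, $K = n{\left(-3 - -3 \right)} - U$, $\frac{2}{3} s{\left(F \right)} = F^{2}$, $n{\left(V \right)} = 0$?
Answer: $- \frac{561932}{33} \approx -17028.0$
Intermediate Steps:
$s{\left(F \right)} = \frac{3 F^{2}}{2}$
$K = 1$ ($K = 0 - -1 = 0 + 1 = 1$)
$M{\left(J \right)} = - \frac{33}{7}$ ($M{\left(J \right)} = -3 + \frac{\left(-2\right) 1 \frac{3 \cdot 2^{2}}{2}}{7} = -3 + \frac{\left(-2\right) \frac{3}{2} \cdot 4}{7} = -3 + \frac{\left(-2\right) 6}{7} = -3 + \frac{1}{7} \left(-12\right) = -3 - \frac{12}{7} = - \frac{33}{7}$)
$\frac{80276}{M{\left(\frac{274}{C{\left(6 \right)}} \right)}} = \frac{80276}{- \frac{33}{7}} = 80276 \left(- \frac{7}{33}\right) = - \frac{561932}{33}$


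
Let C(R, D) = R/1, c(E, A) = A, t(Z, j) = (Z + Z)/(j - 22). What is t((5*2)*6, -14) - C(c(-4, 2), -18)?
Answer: -16/3 ≈ -5.3333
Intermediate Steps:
t(Z, j) = 2*Z/(-22 + j) (t(Z, j) = (2*Z)/(-22 + j) = 2*Z/(-22 + j))
C(R, D) = R (C(R, D) = R*1 = R)
t((5*2)*6, -14) - C(c(-4, 2), -18) = 2*((5*2)*6)/(-22 - 14) - 1*2 = 2*(10*6)/(-36) - 2 = 2*60*(-1/36) - 2 = -10/3 - 2 = -16/3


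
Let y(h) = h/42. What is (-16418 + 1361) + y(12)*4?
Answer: -105391/7 ≈ -15056.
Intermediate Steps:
y(h) = h/42 (y(h) = h*(1/42) = h/42)
(-16418 + 1361) + y(12)*4 = (-16418 + 1361) + ((1/42)*12)*4 = -15057 + (2/7)*4 = -15057 + 8/7 = -105391/7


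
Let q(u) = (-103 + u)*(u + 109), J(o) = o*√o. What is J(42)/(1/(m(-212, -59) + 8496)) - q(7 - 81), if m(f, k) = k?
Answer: 6195 + 354354*√42 ≈ 2.3027e+6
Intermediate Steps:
J(o) = o^(3/2)
q(u) = (-103 + u)*(109 + u)
J(42)/(1/(m(-212, -59) + 8496)) - q(7 - 81) = 42^(3/2)/(1/(-59 + 8496)) - (-11227 + (7 - 81)² + 6*(7 - 81)) = (42*√42)/(1/8437) - (-11227 + (-74)² + 6*(-74)) = (42*√42)/(1/8437) - (-11227 + 5476 - 444) = (42*√42)*8437 - 1*(-6195) = 354354*√42 + 6195 = 6195 + 354354*√42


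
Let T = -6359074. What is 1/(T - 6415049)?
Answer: -1/12774123 ≈ -7.8283e-8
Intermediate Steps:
1/(T - 6415049) = 1/(-6359074 - 6415049) = 1/(-12774123) = -1/12774123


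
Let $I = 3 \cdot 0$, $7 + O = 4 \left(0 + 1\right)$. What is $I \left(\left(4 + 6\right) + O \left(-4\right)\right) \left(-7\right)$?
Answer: $0$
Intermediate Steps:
$O = -3$ ($O = -7 + 4 \left(0 + 1\right) = -7 + 4 \cdot 1 = -7 + 4 = -3$)
$I = 0$
$I \left(\left(4 + 6\right) + O \left(-4\right)\right) \left(-7\right) = 0 \left(\left(4 + 6\right) - -12\right) \left(-7\right) = 0 \left(10 + 12\right) \left(-7\right) = 0 \cdot 22 \left(-7\right) = 0 \left(-7\right) = 0$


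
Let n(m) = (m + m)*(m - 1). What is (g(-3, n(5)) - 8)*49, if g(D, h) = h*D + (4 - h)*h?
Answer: -76832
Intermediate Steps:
n(m) = 2*m*(-1 + m) (n(m) = (2*m)*(-1 + m) = 2*m*(-1 + m))
g(D, h) = D*h + h*(4 - h)
(g(-3, n(5)) - 8)*49 = ((2*5*(-1 + 5))*(4 - 3 - 2*5*(-1 + 5)) - 8)*49 = ((2*5*4)*(4 - 3 - 2*5*4) - 8)*49 = (40*(4 - 3 - 1*40) - 8)*49 = (40*(4 - 3 - 40) - 8)*49 = (40*(-39) - 8)*49 = (-1560 - 8)*49 = -1568*49 = -76832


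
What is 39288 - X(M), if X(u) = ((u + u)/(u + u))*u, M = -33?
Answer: 39321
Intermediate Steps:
X(u) = u (X(u) = ((2*u)/((2*u)))*u = ((2*u)*(1/(2*u)))*u = 1*u = u)
39288 - X(M) = 39288 - 1*(-33) = 39288 + 33 = 39321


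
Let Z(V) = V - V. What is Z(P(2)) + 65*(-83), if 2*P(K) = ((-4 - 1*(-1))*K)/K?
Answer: -5395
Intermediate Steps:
P(K) = -3/2 (P(K) = (((-4 - 1*(-1))*K)/K)/2 = (((-4 + 1)*K)/K)/2 = ((-3*K)/K)/2 = (1/2)*(-3) = -3/2)
Z(V) = 0
Z(P(2)) + 65*(-83) = 0 + 65*(-83) = 0 - 5395 = -5395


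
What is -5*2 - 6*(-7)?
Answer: 32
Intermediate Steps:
-5*2 - 6*(-7) = -10 + 42 = 32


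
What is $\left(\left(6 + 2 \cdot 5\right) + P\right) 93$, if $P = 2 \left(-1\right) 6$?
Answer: $372$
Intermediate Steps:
$P = -12$ ($P = \left(-2\right) 6 = -12$)
$\left(\left(6 + 2 \cdot 5\right) + P\right) 93 = \left(\left(6 + 2 \cdot 5\right) - 12\right) 93 = \left(\left(6 + 10\right) - 12\right) 93 = \left(16 - 12\right) 93 = 4 \cdot 93 = 372$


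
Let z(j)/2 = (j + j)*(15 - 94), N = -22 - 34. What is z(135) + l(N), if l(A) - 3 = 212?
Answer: -42445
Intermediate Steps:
N = -56
z(j) = -316*j (z(j) = 2*((j + j)*(15 - 94)) = 2*((2*j)*(-79)) = 2*(-158*j) = -316*j)
l(A) = 215 (l(A) = 3 + 212 = 215)
z(135) + l(N) = -316*135 + 215 = -42660 + 215 = -42445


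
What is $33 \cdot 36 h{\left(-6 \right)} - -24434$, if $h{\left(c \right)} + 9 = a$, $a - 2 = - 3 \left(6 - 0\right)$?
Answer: $-5266$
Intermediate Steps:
$a = -16$ ($a = 2 - 3 \left(6 - 0\right) = 2 - 3 \left(6 + 0\right) = 2 - 18 = -16$)
$h{\left(c \right)} = -25$ ($h{\left(c \right)} = -9 - 16 = -25$)
$33 \cdot 36 h{\left(-6 \right)} - -24434 = 33 \cdot 36 \left(-25\right) - -24434 = 1188 \left(-25\right) + 24434 = -29700 + 24434 = -5266$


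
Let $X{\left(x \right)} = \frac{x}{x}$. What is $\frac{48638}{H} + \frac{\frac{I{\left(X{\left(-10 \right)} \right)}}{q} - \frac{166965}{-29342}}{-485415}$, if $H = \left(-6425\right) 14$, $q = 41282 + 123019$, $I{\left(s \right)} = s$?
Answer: $- \frac{1626036146073229757}{3007088706935020050} \approx -0.54073$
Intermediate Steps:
$X{\left(x \right)} = 1$
$q = 164301$
$H = -89950$
$\frac{48638}{H} + \frac{\frac{I{\left(X{\left(-10 \right)} \right)}}{q} - \frac{166965}{-29342}}{-485415} = \frac{48638}{-89950} + \frac{1 \cdot \frac{1}{164301} - \frac{166965}{-29342}}{-485415} = 48638 \left(- \frac{1}{89950}\right) + \left(1 \cdot \frac{1}{164301} - - \frac{166965}{29342}\right) \left(- \frac{1}{485415}\right) = - \frac{24319}{44975} + \left(\frac{1}{164301} + \frac{166965}{29342}\right) \left(- \frac{1}{485415}\right) = - \frac{24319}{44975} + \frac{27432545807}{4820919942} \left(- \frac{1}{485415}\right) = - \frac{24319}{44975} - \frac{27432545807}{2340146853645930} = - \frac{1626036146073229757}{3007088706935020050}$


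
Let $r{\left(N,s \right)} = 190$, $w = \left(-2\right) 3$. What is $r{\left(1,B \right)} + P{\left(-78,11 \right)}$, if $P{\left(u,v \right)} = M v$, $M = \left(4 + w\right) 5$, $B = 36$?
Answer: $80$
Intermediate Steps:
$w = -6$
$M = -10$ ($M = \left(4 - 6\right) 5 = \left(-2\right) 5 = -10$)
$P{\left(u,v \right)} = - 10 v$
$r{\left(1,B \right)} + P{\left(-78,11 \right)} = 190 - 110 = 80$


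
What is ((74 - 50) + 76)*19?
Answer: 1900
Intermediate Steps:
((74 - 50) + 76)*19 = (24 + 76)*19 = 100*19 = 1900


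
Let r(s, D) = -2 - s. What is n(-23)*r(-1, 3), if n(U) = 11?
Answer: -11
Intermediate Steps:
n(-23)*r(-1, 3) = 11*(-2 - 1*(-1)) = 11*(-2 + 1) = 11*(-1) = -11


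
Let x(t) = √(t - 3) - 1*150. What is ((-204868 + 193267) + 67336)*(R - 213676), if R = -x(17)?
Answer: -11900871610 - 55735*√14 ≈ -1.1901e+10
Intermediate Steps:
x(t) = -150 + √(-3 + t) (x(t) = √(-3 + t) - 150 = -150 + √(-3 + t))
R = 150 - √14 (R = -(-150 + √(-3 + 17)) = -(-150 + √14) = 150 - √14 ≈ 146.26)
((-204868 + 193267) + 67336)*(R - 213676) = ((-204868 + 193267) + 67336)*((150 - √14) - 213676) = (-11601 + 67336)*(-213526 - √14) = 55735*(-213526 - √14) = -11900871610 - 55735*√14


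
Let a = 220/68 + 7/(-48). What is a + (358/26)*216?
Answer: 31582597/10608 ≈ 2977.2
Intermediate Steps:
a = 2521/816 (a = 220*(1/68) + 7*(-1/48) = 55/17 - 7/48 = 2521/816 ≈ 3.0895)
a + (358/26)*216 = 2521/816 + (358/26)*216 = 2521/816 + (358*(1/26))*216 = 2521/816 + (179/13)*216 = 2521/816 + 38664/13 = 31582597/10608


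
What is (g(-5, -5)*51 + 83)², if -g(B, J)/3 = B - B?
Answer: 6889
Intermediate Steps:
g(B, J) = 0 (g(B, J) = -3*(B - B) = -3*0 = 0)
(g(-5, -5)*51 + 83)² = (0*51 + 83)² = (0 + 83)² = 83² = 6889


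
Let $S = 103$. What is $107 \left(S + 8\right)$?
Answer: $11877$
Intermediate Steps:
$107 \left(S + 8\right) = 107 \left(103 + 8\right) = 107 \cdot 111 = 11877$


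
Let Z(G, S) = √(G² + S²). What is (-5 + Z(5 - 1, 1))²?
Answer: (5 - √17)² ≈ 0.76894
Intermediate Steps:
(-5 + Z(5 - 1, 1))² = (-5 + √((5 - 1)² + 1²))² = (-5 + √(4² + 1))² = (-5 + √(16 + 1))² = (-5 + √17)²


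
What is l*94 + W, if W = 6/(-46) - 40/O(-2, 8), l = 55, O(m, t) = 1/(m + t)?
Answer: 113387/23 ≈ 4929.9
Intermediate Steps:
W = -5523/23 (W = 6/(-46) - 40/(1/(-2 + 8)) = 6*(-1/46) - 40/(1/6) = -3/23 - 40/⅙ = -3/23 - 40*6 = -3/23 - 240 = -5523/23 ≈ -240.13)
l*94 + W = 55*94 - 5523/23 = 5170 - 5523/23 = 113387/23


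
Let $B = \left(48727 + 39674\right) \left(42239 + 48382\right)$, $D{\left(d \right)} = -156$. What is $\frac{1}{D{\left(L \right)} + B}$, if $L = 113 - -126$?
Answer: $\frac{1}{8010986865} \approx 1.2483 \cdot 10^{-10}$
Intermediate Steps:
$L = 239$ ($L = 113 + 126 = 239$)
$B = 8010987021$ ($B = 88401 \cdot 90621 = 8010987021$)
$\frac{1}{D{\left(L \right)} + B} = \frac{1}{-156 + 8010987021} = \frac{1}{8010986865}$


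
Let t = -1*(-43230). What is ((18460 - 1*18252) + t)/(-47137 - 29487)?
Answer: -21719/38312 ≈ -0.56690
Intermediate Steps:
t = 43230
((18460 - 1*18252) + t)/(-47137 - 29487) = ((18460 - 1*18252) + 43230)/(-47137 - 29487) = ((18460 - 18252) + 43230)/(-76624) = (208 + 43230)*(-1/76624) = 43438*(-1/76624) = -21719/38312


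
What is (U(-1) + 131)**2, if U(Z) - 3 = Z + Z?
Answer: 17424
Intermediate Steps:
U(Z) = 3 + 2*Z (U(Z) = 3 + (Z + Z) = 3 + 2*Z)
(U(-1) + 131)**2 = ((3 + 2*(-1)) + 131)**2 = ((3 - 2) + 131)**2 = (1 + 131)**2 = 132**2 = 17424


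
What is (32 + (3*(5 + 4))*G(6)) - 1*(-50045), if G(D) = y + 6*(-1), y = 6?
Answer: 50077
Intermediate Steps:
G(D) = 0 (G(D) = 6 + 6*(-1) = 6 - 6 = 0)
(32 + (3*(5 + 4))*G(6)) - 1*(-50045) = (32 + (3*(5 + 4))*0) - 1*(-50045) = (32 + (3*9)*0) + 50045 = (32 + 27*0) + 50045 = (32 + 0) + 50045 = 32 + 50045 = 50077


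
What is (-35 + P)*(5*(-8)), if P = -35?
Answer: 2800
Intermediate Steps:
(-35 + P)*(5*(-8)) = (-35 - 35)*(5*(-8)) = -70*(-40) = 2800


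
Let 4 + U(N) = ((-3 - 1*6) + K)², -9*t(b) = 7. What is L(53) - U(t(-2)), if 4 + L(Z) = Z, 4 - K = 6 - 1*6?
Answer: 28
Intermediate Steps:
K = 4 (K = 4 - (6 - 1*6) = 4 - (6 - 6) = 4 - 1*0 = 4 + 0 = 4)
L(Z) = -4 + Z
t(b) = -7/9 (t(b) = -⅑*7 = -7/9)
U(N) = 21 (U(N) = -4 + ((-3 - 1*6) + 4)² = -4 + ((-3 - 6) + 4)² = -4 + (-9 + 4)² = -4 + (-5)² = -4 + 25 = 21)
L(53) - U(t(-2)) = (-4 + 53) - 1*21 = 49 - 21 = 28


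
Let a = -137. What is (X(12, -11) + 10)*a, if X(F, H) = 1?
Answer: -1507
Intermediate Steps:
(X(12, -11) + 10)*a = (1 + 10)*(-137) = 11*(-137) = -1507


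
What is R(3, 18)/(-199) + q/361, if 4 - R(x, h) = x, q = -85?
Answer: -17276/71839 ≈ -0.24048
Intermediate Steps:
R(x, h) = 4 - x
R(3, 18)/(-199) + q/361 = (4 - 1*3)/(-199) - 85/361 = (4 - 3)*(-1/199) - 85*1/361 = 1*(-1/199) - 85/361 = -1/199 - 85/361 = -17276/71839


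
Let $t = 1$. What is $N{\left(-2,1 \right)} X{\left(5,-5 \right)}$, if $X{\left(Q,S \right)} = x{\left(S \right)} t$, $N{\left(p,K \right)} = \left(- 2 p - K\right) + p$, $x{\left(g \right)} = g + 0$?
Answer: $-5$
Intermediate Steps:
$x{\left(g \right)} = g$
$N{\left(p,K \right)} = - K - p$ ($N{\left(p,K \right)} = \left(- K - 2 p\right) + p = - K - p$)
$X{\left(Q,S \right)} = S$ ($X{\left(Q,S \right)} = S 1 = S$)
$N{\left(-2,1 \right)} X{\left(5,-5 \right)} = \left(\left(-1\right) 1 - -2\right) \left(-5\right) = \left(-1 + 2\right) \left(-5\right) = 1 \left(-5\right) = -5$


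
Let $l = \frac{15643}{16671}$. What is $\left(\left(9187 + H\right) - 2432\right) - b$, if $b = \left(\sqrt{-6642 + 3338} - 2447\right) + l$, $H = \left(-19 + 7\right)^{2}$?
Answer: $\frac{155791523}{16671} - 2 i \sqrt{826} \approx 9345.1 - 57.48 i$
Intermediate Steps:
$H = 144$ ($H = \left(-12\right)^{2} = 144$)
$l = \frac{15643}{16671}$ ($l = 15643 \cdot \frac{1}{16671} = \frac{15643}{16671} \approx 0.93834$)
$b = - \frac{40778294}{16671} + 2 i \sqrt{826}$ ($b = \left(\sqrt{-6642 + 3338} - 2447\right) + \frac{15643}{16671} = \left(\sqrt{-3304} - 2447\right) + \frac{15643}{16671} = \left(2 i \sqrt{826} - 2447\right) + \frac{15643}{16671} = \left(-2447 + 2 i \sqrt{826}\right) + \frac{15643}{16671} = - \frac{40778294}{16671} + 2 i \sqrt{826} \approx -2446.1 + 57.48 i$)
$\left(\left(9187 + H\right) - 2432\right) - b = \left(\left(9187 + 144\right) - 2432\right) - \left(- \frac{40778294}{16671} + 2 i \sqrt{826}\right) = \left(9331 - 2432\right) + \left(\frac{40778294}{16671} - 2 i \sqrt{826}\right) = 6899 + \left(\frac{40778294}{16671} - 2 i \sqrt{826}\right) = \frac{155791523}{16671} - 2 i \sqrt{826}$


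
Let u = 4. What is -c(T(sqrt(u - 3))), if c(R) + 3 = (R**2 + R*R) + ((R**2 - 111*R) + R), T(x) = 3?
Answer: 306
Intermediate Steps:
c(R) = -3 - 110*R + 3*R**2 (c(R) = -3 + ((R**2 + R*R) + ((R**2 - 111*R) + R)) = -3 + ((R**2 + R**2) + (R**2 - 110*R)) = -3 + (2*R**2 + (R**2 - 110*R)) = -3 + (-110*R + 3*R**2) = -3 - 110*R + 3*R**2)
-c(T(sqrt(u - 3))) = -(-3 - 110*3 + 3*3**2) = -(-3 - 330 + 3*9) = -(-3 - 330 + 27) = -1*(-306) = 306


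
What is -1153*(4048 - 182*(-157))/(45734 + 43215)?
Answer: -37613166/88949 ≈ -422.86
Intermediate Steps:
-1153*(4048 - 182*(-157))/(45734 + 43215) = -1153/(88949/(4048 + 28574)) = -1153/(88949/32622) = -1153/(88949*(1/32622)) = -1153/88949/32622 = -1153*32622/88949 = -37613166/88949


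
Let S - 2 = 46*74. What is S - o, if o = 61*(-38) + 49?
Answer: 5675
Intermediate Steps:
o = -2269 (o = -2318 + 49 = -2269)
S = 3406 (S = 2 + 46*74 = 2 + 3404 = 3406)
S - o = 3406 - 1*(-2269) = 3406 + 2269 = 5675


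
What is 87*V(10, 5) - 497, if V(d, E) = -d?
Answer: -1367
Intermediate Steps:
87*V(10, 5) - 497 = 87*(-1*10) - 497 = 87*(-10) - 497 = -870 - 497 = -1367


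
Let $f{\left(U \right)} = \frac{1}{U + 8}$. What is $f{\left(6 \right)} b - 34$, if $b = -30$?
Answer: $- \frac{253}{7} \approx -36.143$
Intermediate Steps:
$f{\left(U \right)} = \frac{1}{8 + U}$
$f{\left(6 \right)} b - 34 = \frac{1}{8 + 6} \left(-30\right) - 34 = \frac{1}{14} \left(-30\right) - 34 = - \frac{15}{7} - 34 = - \frac{253}{7}$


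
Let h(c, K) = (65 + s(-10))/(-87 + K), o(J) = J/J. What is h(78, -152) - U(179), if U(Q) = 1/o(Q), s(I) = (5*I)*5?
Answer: -54/239 ≈ -0.22594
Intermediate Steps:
o(J) = 1
s(I) = 25*I
h(c, K) = -185/(-87 + K) (h(c, K) = (65 + 25*(-10))/(-87 + K) = (65 - 250)/(-87 + K) = -185/(-87 + K))
U(Q) = 1 (U(Q) = 1/1 = 1)
h(78, -152) - U(179) = -185/(-87 - 152) - 1*1 = -185/(-239) - 1 = -185*(-1/239) - 1 = 185/239 - 1 = -54/239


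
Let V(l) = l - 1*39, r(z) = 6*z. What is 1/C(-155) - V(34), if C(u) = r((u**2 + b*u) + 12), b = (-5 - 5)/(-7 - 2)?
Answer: 2147833/429566 ≈ 5.0000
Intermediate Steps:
b = 10/9 (b = -10/(-9) = -10*(-1/9) = 10/9 ≈ 1.1111)
V(l) = -39 + l (V(l) = l - 39 = -39 + l)
C(u) = 72 + 6*u**2 + 20*u/3 (C(u) = 6*((u**2 + 10*u/9) + 12) = 6*(12 + u**2 + 10*u/9) = 72 + 6*u**2 + 20*u/3)
1/C(-155) - V(34) = 1/(72 + 6*(-155)**2 + (20/3)*(-155)) - (-39 + 34) = 1/(72 + 6*24025 - 3100/3) - 1*(-5) = 1/(72 + 144150 - 3100/3) + 5 = 1/(429566/3) + 5 = 3/429566 + 5 = 2147833/429566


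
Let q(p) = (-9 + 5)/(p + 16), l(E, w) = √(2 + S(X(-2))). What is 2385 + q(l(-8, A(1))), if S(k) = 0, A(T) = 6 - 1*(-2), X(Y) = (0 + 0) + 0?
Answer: 302863/127 + 2*√2/127 ≈ 2384.8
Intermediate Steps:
X(Y) = 0 (X(Y) = 0 + 0 = 0)
A(T) = 8 (A(T) = 6 + 2 = 8)
l(E, w) = √2 (l(E, w) = √(2 + 0) = √2)
q(p) = -4/(16 + p)
2385 + q(l(-8, A(1))) = 2385 - 4/(16 + √2)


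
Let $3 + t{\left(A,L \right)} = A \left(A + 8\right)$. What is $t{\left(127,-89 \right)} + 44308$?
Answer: $61450$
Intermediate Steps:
$t{\left(A,L \right)} = -3 + A \left(8 + A\right)$ ($t{\left(A,L \right)} = -3 + A \left(A + 8\right) = -3 + A \left(8 + A\right)$)
$t{\left(127,-89 \right)} + 44308 = \left(-3 + 127^{2} + 8 \cdot 127\right) + 44308 = \left(-3 + 16129 + 1016\right) + 44308 = 17142 + 44308 = 61450$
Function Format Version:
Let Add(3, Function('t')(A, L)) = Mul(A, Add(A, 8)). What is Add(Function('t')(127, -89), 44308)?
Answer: 61450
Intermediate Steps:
Function('t')(A, L) = Add(-3, Mul(A, Add(8, A))) (Function('t')(A, L) = Add(-3, Mul(A, Add(A, 8))) = Add(-3, Mul(A, Add(8, A))))
Add(Function('t')(127, -89), 44308) = Add(Add(-3, Pow(127, 2), Mul(8, 127)), 44308) = Add(Add(-3, 16129, 1016), 44308) = Add(17142, 44308) = 61450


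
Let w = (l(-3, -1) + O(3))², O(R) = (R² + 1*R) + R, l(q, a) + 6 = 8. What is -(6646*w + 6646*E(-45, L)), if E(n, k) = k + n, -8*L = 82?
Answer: -3107005/2 ≈ -1.5535e+6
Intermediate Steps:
l(q, a) = 2 (l(q, a) = -6 + 8 = 2)
L = -41/4 (L = -⅛*82 = -41/4 ≈ -10.250)
O(R) = R² + 2*R (O(R) = (R² + R) + R = (R + R²) + R = R² + 2*R)
w = 289 (w = (2 + 3*(2 + 3))² = (2 + 3*5)² = (2 + 15)² = 17² = 289)
-(6646*w + 6646*E(-45, L)) = -6646/(1/(289 + (-41/4 - 45))) = -6646/(1/(289 - 221/4)) = -6646/(1/(935/4)) = -6646/4/935 = -6646*935/4 = -3107005/2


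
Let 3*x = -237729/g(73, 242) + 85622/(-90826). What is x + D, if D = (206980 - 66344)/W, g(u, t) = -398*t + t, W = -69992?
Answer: -85814641604425/57257942863407 ≈ -1.4987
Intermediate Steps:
g(u, t) = -397*t
x = 6682963063/13089025686 (x = (-237729/((-397*242)) + 85622/(-90826))/3 = (-237729/(-96074) + 85622*(-1/90826))/3 = (-237729*(-1/96074) - 42811/45413)/3 = (237729/96074 - 42811/45413)/3 = (⅓)*(6682963063/4363008562) = 6682963063/13089025686 ≈ 0.51058)
D = -35159/17498 (D = (206980 - 66344)/(-69992) = 140636*(-1/69992) = -35159/17498 ≈ -2.0093)
x + D = 6682963063/13089025686 - 35159/17498 = -85814641604425/57257942863407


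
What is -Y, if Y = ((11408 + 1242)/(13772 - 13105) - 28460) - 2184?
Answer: 888126/29 ≈ 30625.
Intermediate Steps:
Y = -888126/29 (Y = (12650/667 - 28460) - 2184 = (12650*(1/667) - 28460) - 2184 = (550/29 - 28460) - 2184 = -824790/29 - 2184 = -888126/29 ≈ -30625.)
-Y = -1*(-888126/29) = 888126/29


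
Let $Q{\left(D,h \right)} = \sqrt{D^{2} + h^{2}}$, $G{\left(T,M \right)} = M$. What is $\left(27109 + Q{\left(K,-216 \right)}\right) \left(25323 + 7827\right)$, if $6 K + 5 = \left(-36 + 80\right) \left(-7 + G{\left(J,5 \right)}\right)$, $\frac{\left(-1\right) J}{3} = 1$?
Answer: $898663350 + 16575 \sqrt{187585} \approx 9.0584 \cdot 10^{8}$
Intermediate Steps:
$J = -3$ ($J = \left(-3\right) 1 = -3$)
$K = - \frac{31}{2}$ ($K = - \frac{5}{6} + \frac{\left(-36 + 80\right) \left(-7 + 5\right)}{6} = - \frac{5}{6} + \frac{44 \left(-2\right)}{6} = - \frac{5}{6} + \frac{1}{6} \left(-88\right) = - \frac{5}{6} - \frac{44}{3} = - \frac{31}{2} \approx -15.5$)
$\left(27109 + Q{\left(K,-216 \right)}\right) \left(25323 + 7827\right) = \left(27109 + \sqrt{\left(- \frac{31}{2}\right)^{2} + \left(-216\right)^{2}}\right) \left(25323 + 7827\right) = \left(27109 + \sqrt{\frac{961}{4} + 46656}\right) 33150 = \left(27109 + \sqrt{\frac{187585}{4}}\right) 33150 = \left(27109 + \frac{\sqrt{187585}}{2}\right) 33150 = 898663350 + 16575 \sqrt{187585}$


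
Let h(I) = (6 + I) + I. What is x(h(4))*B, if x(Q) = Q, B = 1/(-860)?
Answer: -7/430 ≈ -0.016279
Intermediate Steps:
B = -1/860 ≈ -0.0011628
h(I) = 6 + 2*I
x(h(4))*B = (6 + 2*4)*(-1/860) = (6 + 8)*(-1/860) = 14*(-1/860) = -7/430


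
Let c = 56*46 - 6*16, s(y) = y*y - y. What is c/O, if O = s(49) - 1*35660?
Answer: -620/8327 ≈ -0.074457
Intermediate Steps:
s(y) = y**2 - y
O = -33308 (O = 49*(-1 + 49) - 1*35660 = 49*48 - 35660 = 2352 - 35660 = -33308)
c = 2480 (c = 2576 - 96 = 2480)
c/O = 2480/(-33308) = 2480*(-1/33308) = -620/8327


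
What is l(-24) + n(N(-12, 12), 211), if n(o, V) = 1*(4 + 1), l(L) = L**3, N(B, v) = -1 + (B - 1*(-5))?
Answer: -13819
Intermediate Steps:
N(B, v) = 4 + B (N(B, v) = -1 + (B + 5) = -1 + (5 + B) = 4 + B)
n(o, V) = 5 (n(o, V) = 1*5 = 5)
l(-24) + n(N(-12, 12), 211) = (-24)**3 + 5 = -13824 + 5 = -13819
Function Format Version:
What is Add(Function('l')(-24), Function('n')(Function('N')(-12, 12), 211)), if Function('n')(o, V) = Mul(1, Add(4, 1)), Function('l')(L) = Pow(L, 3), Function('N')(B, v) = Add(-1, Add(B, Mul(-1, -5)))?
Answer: -13819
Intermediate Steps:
Function('N')(B, v) = Add(4, B) (Function('N')(B, v) = Add(-1, Add(B, 5)) = Add(-1, Add(5, B)) = Add(4, B))
Function('n')(o, V) = 5 (Function('n')(o, V) = Mul(1, 5) = 5)
Add(Function('l')(-24), Function('n')(Function('N')(-12, 12), 211)) = Add(Pow(-24, 3), 5) = Add(-13824, 5) = -13819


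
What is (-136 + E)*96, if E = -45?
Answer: -17376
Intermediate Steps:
(-136 + E)*96 = (-136 - 45)*96 = -181*96 = -17376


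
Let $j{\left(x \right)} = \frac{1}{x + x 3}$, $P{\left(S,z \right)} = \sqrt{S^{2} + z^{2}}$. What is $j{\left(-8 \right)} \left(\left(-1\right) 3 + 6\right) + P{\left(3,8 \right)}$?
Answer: $- \frac{3}{32} + \sqrt{73} \approx 8.4503$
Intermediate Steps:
$j{\left(x \right)} = \frac{1}{4 x}$ ($j{\left(x \right)} = \frac{1}{x + 3 x} = \frac{1}{4 x}$)
$j{\left(-8 \right)} \left(\left(-1\right) 3 + 6\right) + P{\left(3,8 \right)} = \frac{1}{4 \left(-8\right)} \left(\left(-1\right) 3 + 6\right) + \sqrt{3^{2} + 8^{2}} = \frac{1}{4} \left(- \frac{1}{8}\right) \left(-3 + 6\right) + \sqrt{9 + 64} = \left(- \frac{1}{32}\right) 3 + \sqrt{73} = - \frac{3}{32} + \sqrt{73}$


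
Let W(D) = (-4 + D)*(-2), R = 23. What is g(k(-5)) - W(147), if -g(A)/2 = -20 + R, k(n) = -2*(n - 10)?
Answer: 280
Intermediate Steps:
k(n) = 20 - 2*n (k(n) = -2*(-10 + n) = 20 - 2*n)
W(D) = 8 - 2*D
g(A) = -6 (g(A) = -2*(-20 + 23) = -2*3 = -6)
g(k(-5)) - W(147) = -6 - (8 - 2*147) = -6 - (8 - 294) = -6 - 1*(-286) = -6 + 286 = 280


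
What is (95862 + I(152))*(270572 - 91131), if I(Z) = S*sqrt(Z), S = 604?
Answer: 17201573142 + 216764728*sqrt(38) ≈ 1.8538e+10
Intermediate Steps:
I(Z) = 604*sqrt(Z)
(95862 + I(152))*(270572 - 91131) = (95862 + 604*sqrt(152))*(270572 - 91131) = (95862 + 604*(2*sqrt(38)))*179441 = (95862 + 1208*sqrt(38))*179441 = 17201573142 + 216764728*sqrt(38)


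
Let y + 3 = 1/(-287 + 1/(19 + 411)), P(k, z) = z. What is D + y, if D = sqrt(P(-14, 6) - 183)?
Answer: -370657/123409 + I*sqrt(177) ≈ -3.0035 + 13.304*I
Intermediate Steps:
y = -370657/123409 (y = -3 + 1/(-287 + 1/(19 + 411)) = -3 + 1/(-287 + 1/430) = -3 + 1/(-123409/430) = -3 - 430/123409 = -370657/123409 ≈ -3.0035)
D = I*sqrt(177) (D = sqrt(6 - 183) = sqrt(-177) = I*sqrt(177) ≈ 13.304*I)
D + y = I*sqrt(177) - 370657/123409 = -370657/123409 + I*sqrt(177)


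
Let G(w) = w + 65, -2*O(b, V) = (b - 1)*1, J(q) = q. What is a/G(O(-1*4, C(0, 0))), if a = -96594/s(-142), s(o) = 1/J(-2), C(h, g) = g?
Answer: 128792/45 ≈ 2862.0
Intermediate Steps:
s(o) = -1/2 (s(o) = 1/(-2) = -1/2)
O(b, V) = 1/2 - b/2 (O(b, V) = -(b - 1)/2 = -(-1 + b)/2 = 1/2 - b/2)
a = 193188 (a = -96594/(-1/2) = -96594*(-2) = 193188)
G(w) = 65 + w
a/G(O(-1*4, C(0, 0))) = 193188/(65 + (1/2 - (-1)*4/2)) = 193188/(65 + (1/2 - 1/2*(-4))) = 193188/(65 + (1/2 + 2)) = 193188/(65 + 5/2) = 193188/(135/2) = 193188*(2/135) = 128792/45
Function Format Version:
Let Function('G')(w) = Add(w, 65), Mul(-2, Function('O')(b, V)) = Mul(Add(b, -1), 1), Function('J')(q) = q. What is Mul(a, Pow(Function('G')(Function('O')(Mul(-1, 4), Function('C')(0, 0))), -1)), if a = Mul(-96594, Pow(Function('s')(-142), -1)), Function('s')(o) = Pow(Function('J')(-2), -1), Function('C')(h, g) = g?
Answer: Rational(128792, 45) ≈ 2862.0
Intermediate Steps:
Function('s')(o) = Rational(-1, 2) (Function('s')(o) = Pow(-2, -1) = Rational(-1, 2))
Function('O')(b, V) = Add(Rational(1, 2), Mul(Rational(-1, 2), b)) (Function('O')(b, V) = Mul(Rational(-1, 2), Mul(Add(b, -1), 1)) = Mul(Rational(-1, 2), Mul(Add(-1, b), 1)) = Mul(Rational(-1, 2), Add(-1, b)) = Add(Rational(1, 2), Mul(Rational(-1, 2), b)))
a = 193188 (a = Mul(-96594, Pow(Rational(-1, 2), -1)) = Mul(-96594, -2) = 193188)
Function('G')(w) = Add(65, w)
Mul(a, Pow(Function('G')(Function('O')(Mul(-1, 4), Function('C')(0, 0))), -1)) = Mul(193188, Pow(Add(65, Add(Rational(1, 2), Mul(Rational(-1, 2), Mul(-1, 4)))), -1)) = Mul(193188, Pow(Add(65, Add(Rational(1, 2), Mul(Rational(-1, 2), -4))), -1)) = Mul(193188, Pow(Add(65, Add(Rational(1, 2), 2)), -1)) = Mul(193188, Pow(Add(65, Rational(5, 2)), -1)) = Mul(193188, Pow(Rational(135, 2), -1)) = Mul(193188, Rational(2, 135)) = Rational(128792, 45)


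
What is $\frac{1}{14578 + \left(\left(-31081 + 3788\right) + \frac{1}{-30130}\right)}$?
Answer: $- \frac{30130}{383102951} \approx -7.8647 \cdot 10^{-5}$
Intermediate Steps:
$\frac{1}{14578 + \left(\left(-31081 + 3788\right) + \frac{1}{-30130}\right)} = \frac{1}{14578 - \frac{822338091}{30130}} = \frac{1}{- \frac{383102951}{30130}} = - \frac{30130}{383102951}$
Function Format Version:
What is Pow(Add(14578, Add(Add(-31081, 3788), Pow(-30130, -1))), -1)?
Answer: Rational(-30130, 383102951) ≈ -7.8647e-5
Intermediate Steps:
Pow(Add(14578, Add(Add(-31081, 3788), Pow(-30130, -1))), -1) = Pow(Add(14578, Add(-27293, Rational(-1, 30130))), -1) = Pow(Add(14578, Rational(-822338091, 30130)), -1) = Pow(Rational(-383102951, 30130), -1) = Rational(-30130, 383102951)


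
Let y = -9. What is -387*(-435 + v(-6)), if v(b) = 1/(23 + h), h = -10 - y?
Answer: 3703203/22 ≈ 1.6833e+5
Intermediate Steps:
h = -1 (h = -10 - 1*(-9) = -10 + 9 = -1)
v(b) = 1/22 (v(b) = 1/(23 - 1) = 1/22)
-387*(-435 + v(-6)) = -387*(-435 + 1/22) = -387*(-9569/22) = 3703203/22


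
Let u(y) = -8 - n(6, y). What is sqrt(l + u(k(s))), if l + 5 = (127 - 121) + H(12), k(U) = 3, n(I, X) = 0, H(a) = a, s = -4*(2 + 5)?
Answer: sqrt(5) ≈ 2.2361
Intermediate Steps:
s = -28 (s = -4*7 = -28)
l = 13 (l = -5 + ((127 - 121) + 12) = -5 + (6 + 12) = -5 + 18 = 13)
u(y) = -8 (u(y) = -8 - 1*0 = -8 + 0 = -8)
sqrt(l + u(k(s))) = sqrt(13 - 8) = sqrt(5)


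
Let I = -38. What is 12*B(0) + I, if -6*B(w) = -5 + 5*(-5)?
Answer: 22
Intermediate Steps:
B(w) = 5 (B(w) = -(-5 + 5*(-5))/6 = -(-5 - 25)/6 = -⅙*(-30) = 5)
12*B(0) + I = 12*5 - 38 = 60 - 38 = 22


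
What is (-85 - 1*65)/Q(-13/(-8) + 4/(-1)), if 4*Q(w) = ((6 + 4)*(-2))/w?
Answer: -285/4 ≈ -71.250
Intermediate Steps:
Q(w) = -5/w (Q(w) = (((6 + 4)*(-2))/w)/4 = ((10*(-2))/w)/4 = (-20/w)/4 = -5/w)
(-85 - 1*65)/Q(-13/(-8) + 4/(-1)) = (-85 - 1*65)/((-5/(-13/(-8) + 4/(-1)))) = (-85 - 65)/((-5/(-13*(-⅛) + 4*(-1)))) = -150/((-5/(13/8 - 4))) = -150/((-5/(-19/8))) = -150/((-5*(-8/19))) = -150/40/19 = -150*19/40 = -285/4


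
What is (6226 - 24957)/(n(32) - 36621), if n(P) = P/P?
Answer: 18731/36620 ≈ 0.51150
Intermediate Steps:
n(P) = 1
(6226 - 24957)/(n(32) - 36621) = (6226 - 24957)/(1 - 36621) = -18731/(-36620) = -18731*(-1/36620) = 18731/36620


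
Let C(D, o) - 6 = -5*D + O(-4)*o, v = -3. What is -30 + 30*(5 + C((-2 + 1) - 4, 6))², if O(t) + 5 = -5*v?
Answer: 276450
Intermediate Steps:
O(t) = 10 (O(t) = -5 - 5*(-3) = -5 + 15 = 10)
C(D, o) = 6 - 5*D + 10*o (C(D, o) = 6 + (-5*D + 10*o) = 6 - 5*D + 10*o)
-30 + 30*(5 + C((-2 + 1) - 4, 6))² = -30 + 30*(5 + (6 - 5*((-2 + 1) - 4) + 10*6))² = -30 + 30*(5 + (6 - 5*(-1 - 4) + 60))² = -30 + 30*(5 + (6 - 5*(-5) + 60))² = -30 + 30*(5 + (6 + 25 + 60))² = -30 + 30*(5 + 91)² = -30 + 30*96² = -30 + 30*9216 = -30 + 276480 = 276450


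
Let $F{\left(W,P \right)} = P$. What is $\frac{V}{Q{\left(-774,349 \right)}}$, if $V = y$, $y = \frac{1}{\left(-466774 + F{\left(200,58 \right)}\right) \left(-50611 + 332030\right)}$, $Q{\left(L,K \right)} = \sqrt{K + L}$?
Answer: $\frac{i \sqrt{17}}{11164133750340} \approx 3.6932 \cdot 10^{-13} i$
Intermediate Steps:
$y = - \frac{1}{131342750004}$ ($y = \frac{1}{\left(-466774 + 58\right) \left(-50611 + 332030\right)} = \frac{1}{\left(-466716\right) 281419} = \frac{1}{-131342750004} = - \frac{1}{131342750004} \approx -7.6137 \cdot 10^{-12}$)
$V = - \frac{1}{131342750004} \approx -7.6137 \cdot 10^{-12}$
$\frac{V}{Q{\left(-774,349 \right)}} = - \frac{1}{131342750004 \sqrt{349 - 774}} = - \frac{1}{131342750004 \sqrt{-425}} = - \frac{1}{131342750004 \cdot 5 i \sqrt{17}} = - \frac{\left(- \frac{1}{85}\right) i \sqrt{17}}{131342750004} = \frac{i \sqrt{17}}{11164133750340}$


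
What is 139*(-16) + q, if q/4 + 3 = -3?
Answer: -2248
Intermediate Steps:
q = -24 (q = -12 + 4*(-3) = -12 - 12 = -24)
139*(-16) + q = 139*(-16) - 24 = -2224 - 24 = -2248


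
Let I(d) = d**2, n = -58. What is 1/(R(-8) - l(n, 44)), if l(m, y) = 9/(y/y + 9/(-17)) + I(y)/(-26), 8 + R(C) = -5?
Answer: 104/4403 ≈ 0.023620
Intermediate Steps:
R(C) = -13 (R(C) = -8 - 5 = -13)
l(m, y) = 153/8 - y**2/26 (l(m, y) = 9/(y/y + 9/(-17)) + y**2/(-26) = 9/(1 + 9*(-1/17)) + y**2*(-1/26) = 9/(1 - 9/17) - y**2/26 = 9/(8/17) - y**2/26 = 9*(17/8) - y**2/26 = 153/8 - y**2/26)
1/(R(-8) - l(n, 44)) = 1/(-13 - (153/8 - 1/26*44**2)) = 1/(-13 - (153/8 - 1/26*1936)) = 1/(-13 - (153/8 - 968/13)) = 1/(-13 - 1*(-5755/104)) = 1/(-13 + 5755/104) = 1/(4403/104) = 104/4403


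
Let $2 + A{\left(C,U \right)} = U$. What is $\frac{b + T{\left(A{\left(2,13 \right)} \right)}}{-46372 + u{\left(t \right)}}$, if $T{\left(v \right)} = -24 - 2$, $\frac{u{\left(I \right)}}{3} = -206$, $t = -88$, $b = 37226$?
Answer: $- \frac{3720}{4699} \approx -0.79166$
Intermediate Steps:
$A{\left(C,U \right)} = -2 + U$
$u{\left(I \right)} = -618$ ($u{\left(I \right)} = 3 \left(-206\right) = -618$)
$T{\left(v \right)} = -26$ ($T{\left(v \right)} = -24 - 2 = -26$)
$\frac{b + T{\left(A{\left(2,13 \right)} \right)}}{-46372 + u{\left(t \right)}} = \frac{37226 - 26}{-46372 - 618} = \frac{37200}{-46990} = 37200 \left(- \frac{1}{46990}\right) = - \frac{3720}{4699}$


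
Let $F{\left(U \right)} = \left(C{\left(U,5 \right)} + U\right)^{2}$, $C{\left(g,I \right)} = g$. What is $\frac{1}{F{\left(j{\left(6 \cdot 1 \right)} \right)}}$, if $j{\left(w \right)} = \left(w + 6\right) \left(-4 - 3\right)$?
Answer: $\frac{1}{28224} \approx 3.5431 \cdot 10^{-5}$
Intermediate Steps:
$j{\left(w \right)} = -42 - 7 w$ ($j{\left(w \right)} = \left(6 + w\right) \left(-7\right) = -42 - 7 w$)
$F{\left(U \right)} = 4 U^{2}$ ($F{\left(U \right)} = \left(U + U\right)^{2} = \left(2 U\right)^{2} = 4 U^{2}$)
$\frac{1}{F{\left(j{\left(6 \cdot 1 \right)} \right)}} = \frac{1}{4 \left(-42 - 7 \cdot 6 \cdot 1\right)^{2}} = \frac{1}{4 \left(-42 - 42\right)^{2}} = \frac{1}{4 \left(-84\right)^{2}} = \frac{1}{4 \cdot 7056} = \frac{1}{28224}$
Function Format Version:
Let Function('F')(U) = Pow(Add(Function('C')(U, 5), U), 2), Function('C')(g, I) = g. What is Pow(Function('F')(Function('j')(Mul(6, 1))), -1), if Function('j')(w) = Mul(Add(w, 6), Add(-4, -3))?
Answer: Rational(1, 28224) ≈ 3.5431e-5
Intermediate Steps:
Function('j')(w) = Add(-42, Mul(-7, w)) (Function('j')(w) = Mul(Add(6, w), -7) = Add(-42, Mul(-7, w)))
Function('F')(U) = Mul(4, Pow(U, 2)) (Function('F')(U) = Pow(Add(U, U), 2) = Pow(Mul(2, U), 2) = Mul(4, Pow(U, 2)))
Pow(Function('F')(Function('j')(Mul(6, 1))), -1) = Pow(Mul(4, Pow(Add(-42, Mul(-7, Mul(6, 1))), 2)), -1) = Pow(Mul(4, Pow(Add(-42, Mul(-7, 6)), 2)), -1) = Pow(Mul(4, Pow(Add(-42, -42), 2)), -1) = Pow(Mul(4, Pow(-84, 2)), -1) = Pow(Mul(4, 7056), -1) = Pow(28224, -1) = Rational(1, 28224)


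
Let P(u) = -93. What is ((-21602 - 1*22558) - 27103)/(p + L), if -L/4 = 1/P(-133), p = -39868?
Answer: 6627459/3707720 ≈ 1.7875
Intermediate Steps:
L = 4/93 (L = -4/(-93) = -4*(-1/93) = 4/93 ≈ 0.043011)
((-21602 - 1*22558) - 27103)/(p + L) = ((-21602 - 1*22558) - 27103)/(-39868 + 4/93) = ((-21602 - 22558) - 27103)/(-3707720/93) = (-44160 - 27103)*(-93/3707720) = -71263*(-93/3707720) = 6627459/3707720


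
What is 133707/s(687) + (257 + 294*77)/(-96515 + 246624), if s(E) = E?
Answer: 6695450976/34374961 ≈ 194.78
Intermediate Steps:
133707/s(687) + (257 + 294*77)/(-96515 + 246624) = 133707/687 + (257 + 294*77)/(-96515 + 246624) = 133707*(1/687) + (257 + 22638)/150109 = 44569/229 + 22895*(1/150109) = 44569/229 + 22895/150109 = 6695450976/34374961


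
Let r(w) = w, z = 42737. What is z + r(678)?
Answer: 43415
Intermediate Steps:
z + r(678) = 42737 + 678 = 43415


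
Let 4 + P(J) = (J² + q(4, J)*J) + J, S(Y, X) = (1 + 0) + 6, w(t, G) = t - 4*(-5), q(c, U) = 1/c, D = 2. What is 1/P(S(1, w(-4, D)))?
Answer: 4/215 ≈ 0.018605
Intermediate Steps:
w(t, G) = 20 + t (w(t, G) = t + 20 = 20 + t)
S(Y, X) = 7 (S(Y, X) = 1 + 6 = 7)
P(J) = -4 + J² + 5*J/4 (P(J) = -4 + ((J² + J/4) + J) = -4 + (J² + 5*J/4) = -4 + J² + 5*J/4)
1/P(S(1, w(-4, D))) = 1/(-4 + 7² + (5/4)*7) = 1/(-4 + 49 + 35/4) = 1/(215/4) = 4/215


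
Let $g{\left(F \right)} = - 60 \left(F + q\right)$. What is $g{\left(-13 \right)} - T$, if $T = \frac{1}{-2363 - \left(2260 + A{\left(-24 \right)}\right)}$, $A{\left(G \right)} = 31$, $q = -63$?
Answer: $\frac{21222241}{4654} \approx 4560.0$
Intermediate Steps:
$g{\left(F \right)} = 3780 - 60 F$ ($g{\left(F \right)} = - 60 \left(F - 63\right) = - 60 \left(-63 + F\right) = 3780 - 60 F$)
$T = - \frac{1}{4654}$ ($T = \frac{1}{-2363 - 2291} = \frac{1}{-4654} = - \frac{1}{4654} \approx -0.00021487$)
$g{\left(-13 \right)} - T = \left(3780 - -780\right) - - \frac{1}{4654} = \left(3780 + 780\right) + \frac{1}{4654} = 4560 + \frac{1}{4654} = \frac{21222241}{4654}$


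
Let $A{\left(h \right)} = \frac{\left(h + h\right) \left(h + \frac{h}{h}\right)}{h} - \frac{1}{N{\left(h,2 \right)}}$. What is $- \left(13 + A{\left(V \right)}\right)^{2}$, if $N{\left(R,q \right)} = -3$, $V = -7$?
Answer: $- \frac{16}{9} \approx -1.7778$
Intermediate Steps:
$A{\left(h \right)} = \frac{7}{3} + 2 h$ ($A{\left(h \right)} = \frac{\left(h + h\right) \left(h + \frac{h}{h}\right)}{h} - \frac{1}{-3} = \frac{2 h \left(h + 1\right)}{h} - - \frac{1}{3} = \frac{2 h \left(1 + h\right)}{h} + \frac{1}{3} = \left(2 + 2 h\right) + \frac{1}{3} = \frac{7}{3} + 2 h$)
$- \left(13 + A{\left(V \right)}\right)^{2} = - \left(13 + \left(\frac{7}{3} + 2 \left(-7\right)\right)\right)^{2} = - \left(13 + \left(\frac{7}{3} - 14\right)\right)^{2} = - \left(13 - \frac{35}{3}\right)^{2} = - \left(\frac{4}{3}\right)^{2} = \left(-1\right) \frac{16}{9} = - \frac{16}{9}$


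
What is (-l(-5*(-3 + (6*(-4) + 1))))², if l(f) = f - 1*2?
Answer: 16384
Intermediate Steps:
l(f) = -2 + f (l(f) = f - 2 = -2 + f)
(-l(-5*(-3 + (6*(-4) + 1))))² = (-(-2 - 5*(-3 + (6*(-4) + 1))))² = (-(-2 - 5*(-3 + (-24 + 1))))² = (-(-2 - 5*(-3 - 23)))² = (-(-2 - 5*(-26)))² = (-(-2 + 130))² = (-1*128)² = (-128)² = 16384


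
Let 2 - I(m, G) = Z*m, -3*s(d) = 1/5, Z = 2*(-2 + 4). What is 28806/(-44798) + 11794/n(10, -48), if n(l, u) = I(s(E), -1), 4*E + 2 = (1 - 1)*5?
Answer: 1981058694/380783 ≈ 5202.6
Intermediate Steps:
Z = 4 (Z = 2*2 = 4)
E = -½ (E = -½ + ((1 - 1)*5)/4 = -½ + (0*5)/4 = -½ + (¼)*0 = -½ + 0 = -½ ≈ -0.50000)
s(d) = -1/15 (s(d) = -⅓/5 = -⅓*⅕ = -1/15)
I(m, G) = 2 - 4*m
n(l, u) = 34/15 (n(l, u) = 2 - 4*(-1/15) = 2 + 4/15 = 34/15)
28806/(-44798) + 11794/n(10, -48) = 28806/(-44798) + 11794/(34/15) = 28806*(-1/44798) + 11794*(15/34) = -14403/22399 + 88455/17 = 1981058694/380783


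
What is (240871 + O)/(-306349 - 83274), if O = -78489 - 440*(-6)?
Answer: -12694/29971 ≈ -0.42354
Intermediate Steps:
O = -75849 (O = -78489 - 1*(-2640) = -78489 + 2640 = -75849)
(240871 + O)/(-306349 - 83274) = (240871 - 75849)/(-306349 - 83274) = 165022/(-389623) = 165022*(-1/389623) = -12694/29971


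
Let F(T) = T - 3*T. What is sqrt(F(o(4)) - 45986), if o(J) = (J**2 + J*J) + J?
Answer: I*sqrt(46058) ≈ 214.61*I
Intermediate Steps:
o(J) = J + 2*J**2 (o(J) = (J**2 + J**2) + J = 2*J**2 + J = J + 2*J**2)
F(T) = -2*T
sqrt(F(o(4)) - 45986) = sqrt(-8*(1 + 2*4) - 45986) = sqrt(-8*(1 + 8) - 45986) = sqrt(-8*9 - 45986) = sqrt(-2*36 - 45986) = sqrt(-72 - 45986) = sqrt(-46058) = I*sqrt(46058)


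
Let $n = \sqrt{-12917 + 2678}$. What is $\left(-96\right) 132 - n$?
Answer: $-12672 - i \sqrt{10239} \approx -12672.0 - 101.19 i$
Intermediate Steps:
$n = i \sqrt{10239}$ ($n = \sqrt{-10239} = i \sqrt{10239} \approx 101.19 i$)
$\left(-96\right) 132 - n = \left(-96\right) 132 - i \sqrt{10239} = -12672 - i \sqrt{10239}$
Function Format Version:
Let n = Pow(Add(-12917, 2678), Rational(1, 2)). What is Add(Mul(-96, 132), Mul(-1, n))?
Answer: Add(-12672, Mul(-1, I, Pow(10239, Rational(1, 2)))) ≈ Add(-12672., Mul(-101.19, I))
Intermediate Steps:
n = Mul(I, Pow(10239, Rational(1, 2))) (n = Pow(-10239, Rational(1, 2)) = Mul(I, Pow(10239, Rational(1, 2))) ≈ Mul(101.19, I))
Add(Mul(-96, 132), Mul(-1, n)) = Add(Mul(-96, 132), Mul(-1, Mul(I, Pow(10239, Rational(1, 2))))) = Add(-12672, Mul(-1, I, Pow(10239, Rational(1, 2))))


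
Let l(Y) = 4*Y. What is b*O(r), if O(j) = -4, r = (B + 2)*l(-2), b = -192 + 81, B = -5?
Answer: 444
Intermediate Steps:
b = -111
r = 24 (r = (-5 + 2)*(4*(-2)) = -3*(-8) = 24)
b*O(r) = -111*(-4) = 444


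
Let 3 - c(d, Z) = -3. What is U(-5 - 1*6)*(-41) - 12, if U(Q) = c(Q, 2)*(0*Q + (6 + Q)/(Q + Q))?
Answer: -747/11 ≈ -67.909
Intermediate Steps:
c(d, Z) = 6 (c(d, Z) = 3 - 1*(-3) = 3 + 3 = 6)
U(Q) = 3*(6 + Q)/Q (U(Q) = 6*(0*Q + (6 + Q)/(Q + Q)) = 6*(0 + (6 + Q)/((2*Q))) = 6*(0 + (6 + Q)*(1/(2*Q))) = 6*(0 + (6 + Q)/(2*Q)) = 6*((6 + Q)/(2*Q)) = 3*(6 + Q)/Q)
U(-5 - 1*6)*(-41) - 12 = (3 + 18/(-5 - 1*6))*(-41) - 12 = (3 + 18/(-5 - 6))*(-41) - 12 = (3 + 18/(-11))*(-41) - 12 = (3 + 18*(-1/11))*(-41) - 12 = (3 - 18/11)*(-41) - 12 = (15/11)*(-41) - 12 = -615/11 - 12 = -747/11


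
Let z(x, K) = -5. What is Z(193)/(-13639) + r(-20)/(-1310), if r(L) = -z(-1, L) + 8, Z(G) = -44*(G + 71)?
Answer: 15039653/17867090 ≈ 0.84175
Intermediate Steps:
Z(G) = -3124 - 44*G (Z(G) = -44*(71 + G) = -3124 - 44*G)
r(L) = 13 (r(L) = -1*(-5) + 8 = 5 + 8 = 13)
Z(193)/(-13639) + r(-20)/(-1310) = (-3124 - 44*193)/(-13639) + 13/(-1310) = (-3124 - 8492)*(-1/13639) + 13*(-1/1310) = -11616*(-1/13639) - 13/1310 = 11616/13639 - 13/1310 = 15039653/17867090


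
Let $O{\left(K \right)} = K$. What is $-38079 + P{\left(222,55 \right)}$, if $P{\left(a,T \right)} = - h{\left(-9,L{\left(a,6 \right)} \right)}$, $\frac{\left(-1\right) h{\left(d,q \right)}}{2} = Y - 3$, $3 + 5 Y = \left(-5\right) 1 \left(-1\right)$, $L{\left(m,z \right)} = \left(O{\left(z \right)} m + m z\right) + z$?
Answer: $- \frac{190421}{5} \approx -38084.0$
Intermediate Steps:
$L{\left(m,z \right)} = z + 2 m z$ ($L{\left(m,z \right)} = \left(z m + m z\right) + z = \left(m z + m z\right) + z = 2 m z + z = z + 2 m z$)
$Y = \frac{2}{5}$ ($Y = - \frac{3}{5} + \frac{\left(-5\right) 1 \left(-1\right)}{5} = - \frac{3}{5} + \frac{\left(-5\right) \left(-1\right)}{5} = - \frac{3}{5} + \frac{1}{5} \cdot 5 = - \frac{3}{5} + 1 = \frac{2}{5} \approx 0.4$)
$h{\left(d,q \right)} = \frac{26}{5}$ ($h{\left(d,q \right)} = - 2 \left(\frac{2}{5} - 3\right) = \left(-2\right) \left(- \frac{13}{5}\right) = \frac{26}{5}$)
$P{\left(a,T \right)} = - \frac{26}{5}$ ($P{\left(a,T \right)} = \left(-1\right) \frac{26}{5} = - \frac{26}{5}$)
$-38079 + P{\left(222,55 \right)} = -38079 - \frac{26}{5} = - \frac{190421}{5}$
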